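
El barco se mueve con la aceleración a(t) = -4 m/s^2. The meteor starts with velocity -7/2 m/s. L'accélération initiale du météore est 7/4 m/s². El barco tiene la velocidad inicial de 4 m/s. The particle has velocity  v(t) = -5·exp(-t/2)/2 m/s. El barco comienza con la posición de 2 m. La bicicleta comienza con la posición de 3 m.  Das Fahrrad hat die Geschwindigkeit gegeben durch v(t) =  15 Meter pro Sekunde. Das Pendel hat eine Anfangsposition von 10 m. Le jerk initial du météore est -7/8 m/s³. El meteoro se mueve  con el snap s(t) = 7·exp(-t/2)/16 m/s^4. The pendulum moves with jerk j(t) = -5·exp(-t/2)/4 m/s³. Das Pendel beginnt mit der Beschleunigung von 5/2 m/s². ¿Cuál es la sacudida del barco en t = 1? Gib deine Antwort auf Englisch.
We must differentiate our acceleration equation a(t) = -4 1 time. Differentiating acceleration, we get jerk: j(t) = 0. Using j(t) = 0 and substituting t = 1, we find j = 0.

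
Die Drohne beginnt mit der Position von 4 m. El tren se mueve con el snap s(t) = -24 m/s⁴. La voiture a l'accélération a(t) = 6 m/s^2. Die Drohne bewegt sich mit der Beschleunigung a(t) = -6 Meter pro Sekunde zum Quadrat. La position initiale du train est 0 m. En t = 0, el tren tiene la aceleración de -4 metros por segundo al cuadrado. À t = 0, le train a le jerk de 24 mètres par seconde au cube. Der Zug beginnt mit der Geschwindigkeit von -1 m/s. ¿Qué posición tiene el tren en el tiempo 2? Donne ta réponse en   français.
Pour résoudre ceci, nous devons prendre 4 intégrales de notre équation du snap s(t) = -24. En prenant ∫s(t)dt et en appliquant j(0) = 24, nous trouvons j(t) = 24 - 24·t. En intégrant le jerk et en utilisant la condition initiale a(0) = -4, nous obtenons a(t) = -12·t^2 + 24·t - 4. En prenant ∫a(t)dt et en appliquant v(0) = -1, nous trouvons v(t) = -4·t^3 + 12·t^2 - 4·t - 1. En intégrant la vitesse et en utilisant la condition initiale x(0) = 0, nous obtenons x(t) = -t^4 + 4·t^3 - 2·t^2 - t. De l'équation de la position x(t) = -t^4 + 4·t^3 - 2·t^2 - t, nous substituons t = 2 pour obtenir x = 6.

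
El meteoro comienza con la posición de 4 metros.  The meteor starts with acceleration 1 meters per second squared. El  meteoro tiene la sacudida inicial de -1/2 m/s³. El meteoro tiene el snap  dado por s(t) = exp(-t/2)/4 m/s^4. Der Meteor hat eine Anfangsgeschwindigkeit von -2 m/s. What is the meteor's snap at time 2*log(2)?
We have snap s(t) = exp(-t/2)/4. Substituting t = 2*log(2): s(2*log(2)) = 1/8.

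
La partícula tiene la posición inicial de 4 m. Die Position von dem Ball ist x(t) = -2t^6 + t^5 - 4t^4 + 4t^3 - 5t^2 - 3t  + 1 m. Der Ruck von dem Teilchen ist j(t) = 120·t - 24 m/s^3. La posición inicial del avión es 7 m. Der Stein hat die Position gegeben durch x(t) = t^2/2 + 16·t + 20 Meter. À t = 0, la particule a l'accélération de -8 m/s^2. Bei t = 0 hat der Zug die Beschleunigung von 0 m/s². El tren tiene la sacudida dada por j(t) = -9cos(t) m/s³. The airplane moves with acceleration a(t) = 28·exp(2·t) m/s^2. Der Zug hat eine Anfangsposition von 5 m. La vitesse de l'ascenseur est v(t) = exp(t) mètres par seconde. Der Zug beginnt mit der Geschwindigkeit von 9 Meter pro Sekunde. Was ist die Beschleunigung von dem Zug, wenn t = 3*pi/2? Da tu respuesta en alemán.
Wir müssen das Integral unserer Gleichung für den Ruck j(t) = -9·cos(t) 1-mal finden. Die Stammfunktion von dem Ruck ist die Beschleunigung. Mit a(0) = 0 erhalten wir a(t) = -9·sin(t). Aus der Gleichung für die Beschleunigung a(t) = -9·sin(t), setzen wir t = 3*pi/2 ein und erhalten a = 9.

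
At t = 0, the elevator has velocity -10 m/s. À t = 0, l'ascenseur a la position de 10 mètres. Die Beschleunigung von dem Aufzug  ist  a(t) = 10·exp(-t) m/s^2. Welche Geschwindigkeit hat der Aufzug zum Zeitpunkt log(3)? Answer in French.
Pour résoudre ceci, nous devons prendre 1 primitive de notre équation de l'accélération a(t) = 10·exp(-t). L'intégrale de l'accélération, avec v(0) = -10, donne la vitesse: v(t) = -10·exp(-t). Nous avons la vitesse v(t) = -10·exp(-t). En substituant t = log(3): v(log(3)) = -10/3.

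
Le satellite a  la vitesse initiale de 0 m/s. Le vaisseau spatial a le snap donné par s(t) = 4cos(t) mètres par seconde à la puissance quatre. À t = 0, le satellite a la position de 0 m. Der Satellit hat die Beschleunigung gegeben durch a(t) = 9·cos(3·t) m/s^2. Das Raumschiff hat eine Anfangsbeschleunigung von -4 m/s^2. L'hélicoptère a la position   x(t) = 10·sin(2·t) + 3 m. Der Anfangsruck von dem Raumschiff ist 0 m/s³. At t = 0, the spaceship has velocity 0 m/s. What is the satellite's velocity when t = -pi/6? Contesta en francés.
En partant de l'accélération a(t) = 9·cos(3·t), nous prenons 1 primitive. En prenant ∫a(t)dt et en appliquant v(0) = 0, nous trouvons v(t) = 3·sin(3·t). De l'équation de la vitesse v(t) = 3·sin(3·t), nous substituons t = -pi/6 pour obtenir v = -3.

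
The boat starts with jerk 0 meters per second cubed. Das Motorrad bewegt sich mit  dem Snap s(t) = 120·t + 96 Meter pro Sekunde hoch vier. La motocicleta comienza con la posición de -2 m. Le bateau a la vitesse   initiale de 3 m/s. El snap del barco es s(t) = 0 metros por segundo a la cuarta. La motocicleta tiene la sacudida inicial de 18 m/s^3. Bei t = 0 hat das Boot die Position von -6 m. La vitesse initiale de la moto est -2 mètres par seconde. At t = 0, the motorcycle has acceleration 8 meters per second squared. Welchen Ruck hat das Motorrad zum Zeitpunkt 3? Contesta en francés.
Nous devons trouver la primitive de notre équation du snap s(t) = 120·t + 96 1 fois. En intégrant le snap et en utilisant la condition initiale j(0) = 18, nous obtenons j(t) = 60·t^2 + 96·t + 18. Nous avons le jerk j(t) = 60·t^2 + 96·t + 18. En substituant t = 3: j(3) = 846.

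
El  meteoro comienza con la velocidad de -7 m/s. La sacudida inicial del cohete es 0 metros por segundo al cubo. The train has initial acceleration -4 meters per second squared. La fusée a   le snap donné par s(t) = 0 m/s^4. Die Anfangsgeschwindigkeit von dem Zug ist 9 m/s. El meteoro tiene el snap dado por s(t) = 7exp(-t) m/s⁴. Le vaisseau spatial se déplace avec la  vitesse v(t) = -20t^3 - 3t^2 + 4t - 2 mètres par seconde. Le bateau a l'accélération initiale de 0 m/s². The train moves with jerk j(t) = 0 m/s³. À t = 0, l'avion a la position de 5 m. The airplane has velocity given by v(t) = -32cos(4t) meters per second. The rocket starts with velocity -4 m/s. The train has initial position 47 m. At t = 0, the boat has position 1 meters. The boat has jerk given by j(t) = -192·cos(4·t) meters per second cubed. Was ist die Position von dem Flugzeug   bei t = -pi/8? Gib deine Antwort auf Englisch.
To find the answer, we compute 1 antiderivative of v(t) = -32·cos(4·t). Finding the antiderivative of v(t) and using x(0) = 5: x(t) = 5 - 8·sin(4·t). From the given position equation x(t) = 5 - 8·sin(4·t), we substitute t = -pi/8 to get x = 13.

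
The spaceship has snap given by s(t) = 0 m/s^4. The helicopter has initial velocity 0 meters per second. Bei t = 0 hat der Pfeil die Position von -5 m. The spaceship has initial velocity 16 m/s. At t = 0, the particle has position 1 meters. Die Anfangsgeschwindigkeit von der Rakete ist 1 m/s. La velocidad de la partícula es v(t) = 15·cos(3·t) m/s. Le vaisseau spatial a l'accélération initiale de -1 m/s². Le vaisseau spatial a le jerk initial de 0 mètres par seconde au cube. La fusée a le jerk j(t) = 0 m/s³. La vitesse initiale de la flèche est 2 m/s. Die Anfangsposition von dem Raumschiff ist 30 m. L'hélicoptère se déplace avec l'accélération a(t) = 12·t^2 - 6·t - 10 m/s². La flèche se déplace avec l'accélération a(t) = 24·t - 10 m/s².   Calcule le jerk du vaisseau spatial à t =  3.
En partant du snap s(t) = 0, nous prenons 1 intégrale. En prenant ∫s(t)dt et en appliquant j(0) = 0, nous trouvons j(t) = 0. De l'équation du jerk j(t) = 0, nous substituons t = 3 pour obtenir j = 0.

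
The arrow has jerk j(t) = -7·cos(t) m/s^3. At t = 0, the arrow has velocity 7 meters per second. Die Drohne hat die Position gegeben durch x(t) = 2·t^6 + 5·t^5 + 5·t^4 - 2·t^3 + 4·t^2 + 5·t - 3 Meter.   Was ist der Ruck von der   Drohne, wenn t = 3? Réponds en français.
Pour résoudre ceci, nous devons prendre 3 dérivées de notre équation de la position x(t) = 2·t^6 + 5·t^5 + 5·t^4 - 2·t^3 + 4·t^2 + 5·t - 3. En prenant d/dt de x(t), nous trouvons v(t) = 12·t^5 + 25·t^4 + 20·t^3 - 6·t^2 + 8·t + 5. En dérivant la vitesse, nous obtenons l'accélération: a(t) = 60·t^4 + 100·t^3 + 60·t^2 - 12·t + 8. En prenant d/dt de a(t), nous trouvons j(t) = 240·t^3 + 300·t^2 + 120·t - 12. En utilisant j(t) = 240·t^3 + 300·t^2 + 120·t - 12 et en substituant t = 3, nous trouvons j = 9528.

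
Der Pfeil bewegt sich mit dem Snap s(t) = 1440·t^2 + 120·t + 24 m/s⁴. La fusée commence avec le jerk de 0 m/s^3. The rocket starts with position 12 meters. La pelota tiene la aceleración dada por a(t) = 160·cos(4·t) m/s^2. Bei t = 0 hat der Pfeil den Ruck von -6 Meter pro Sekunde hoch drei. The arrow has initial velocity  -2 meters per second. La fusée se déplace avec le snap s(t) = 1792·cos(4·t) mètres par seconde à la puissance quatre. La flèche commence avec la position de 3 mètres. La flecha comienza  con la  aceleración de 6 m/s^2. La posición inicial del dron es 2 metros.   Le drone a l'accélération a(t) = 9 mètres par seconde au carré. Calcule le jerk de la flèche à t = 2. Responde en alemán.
Wir müssen unsere Gleichung für den Snap s(t) = 1440·t^2 + 120·t + 24 1-mal integrieren. Das Integral von dem Snap, mit j(0) = -6, ergibt den Ruck: j(t) = 480·t^3 + 60·t^2 + 24·t - 6. Mit j(t) = 480·t^3 + 60·t^2 + 24·t - 6 und Einsetzen von t = 2, finden wir j = 4122.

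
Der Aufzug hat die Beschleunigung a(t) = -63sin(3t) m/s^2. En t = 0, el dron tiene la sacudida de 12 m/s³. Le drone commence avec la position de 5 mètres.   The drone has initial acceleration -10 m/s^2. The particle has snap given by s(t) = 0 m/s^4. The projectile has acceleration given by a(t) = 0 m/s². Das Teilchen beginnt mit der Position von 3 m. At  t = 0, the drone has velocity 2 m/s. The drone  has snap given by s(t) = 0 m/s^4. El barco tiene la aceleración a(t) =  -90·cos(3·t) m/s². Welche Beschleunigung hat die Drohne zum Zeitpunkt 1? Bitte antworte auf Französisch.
En partant du snap s(t) = 0, nous prenons 2 primitives. En prenant ∫s(t)dt et en appliquant j(0) = 12, nous trouvons j(t) = 12. La primitive du jerk est l'accélération. En utilisant a(0) = -10, nous obtenons a(t) = 12·t - 10. En utilisant a(t) = 12·t - 10 et en substituant t = 1, nous trouvons a = 2.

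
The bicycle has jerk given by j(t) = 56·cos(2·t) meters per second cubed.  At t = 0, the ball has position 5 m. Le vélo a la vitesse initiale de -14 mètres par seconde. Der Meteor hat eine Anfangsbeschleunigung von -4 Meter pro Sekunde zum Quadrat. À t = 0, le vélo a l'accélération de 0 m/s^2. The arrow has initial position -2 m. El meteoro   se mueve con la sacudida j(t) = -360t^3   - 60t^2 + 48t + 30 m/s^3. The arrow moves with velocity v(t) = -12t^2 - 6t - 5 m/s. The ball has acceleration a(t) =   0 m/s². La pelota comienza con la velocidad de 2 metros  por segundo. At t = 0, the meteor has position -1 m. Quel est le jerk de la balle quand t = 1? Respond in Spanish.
Para resolver esto, necesitamos tomar 1 derivada de nuestra ecuación de la aceleración a(t) = 0. Derivando la aceleración, obtenemos la sacudida: j(t) = 0. Usando j(t) = 0 y sustituyendo t = 1, encontramos j = 0.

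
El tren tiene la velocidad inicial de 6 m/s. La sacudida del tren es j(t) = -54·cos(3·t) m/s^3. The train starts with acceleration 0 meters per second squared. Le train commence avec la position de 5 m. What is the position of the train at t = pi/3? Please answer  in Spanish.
Partiendo de la sacudida j(t) = -54·cos(3·t), tomamos 3 integrales. Integrando la sacudida y usando la condición inicial a(0) = 0, obtenemos a(t) = -18·sin(3·t). Integrando la aceleración y usando la condición inicial v(0) = 6, obtenemos v(t) = 6·cos(3·t). Integrando la velocidad y usando la condición inicial x(0) = 5, obtenemos x(t) = 2·sin(3·t) + 5. Usando x(t) = 2·sin(3·t) + 5 y sustituyendo t = pi/3, encontramos x = 5.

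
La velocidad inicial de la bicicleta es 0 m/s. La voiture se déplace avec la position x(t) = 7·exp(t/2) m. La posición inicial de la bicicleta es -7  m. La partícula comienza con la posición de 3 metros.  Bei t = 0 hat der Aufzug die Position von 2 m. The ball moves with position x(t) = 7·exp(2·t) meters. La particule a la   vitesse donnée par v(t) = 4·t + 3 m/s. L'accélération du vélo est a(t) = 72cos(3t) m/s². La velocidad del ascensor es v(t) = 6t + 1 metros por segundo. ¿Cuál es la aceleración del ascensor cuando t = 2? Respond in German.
Wir müssen unsere Gleichung für die Geschwindigkeit v(t) = 6·t + 1 1-mal ableiten. Mit d/dt von v(t) finden wir a(t) = 6. Mit a(t) = 6 und Einsetzen von t = 2, finden wir a = 6.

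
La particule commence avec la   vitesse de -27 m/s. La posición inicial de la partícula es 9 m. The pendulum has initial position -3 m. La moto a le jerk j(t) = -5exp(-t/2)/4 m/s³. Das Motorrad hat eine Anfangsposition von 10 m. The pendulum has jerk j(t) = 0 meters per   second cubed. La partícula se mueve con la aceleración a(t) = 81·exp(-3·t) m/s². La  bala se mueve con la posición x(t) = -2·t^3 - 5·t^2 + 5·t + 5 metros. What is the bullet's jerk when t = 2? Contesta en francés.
Pour résoudre ceci, nous devons prendre 3 dérivées de notre équation de la position x(t) = -2·t^3 - 5·t^2 + 5·t + 5. En prenant d/dt de x(t), nous trouvons v(t) = -6·t^2 - 10·t + 5. La dérivée de la vitesse donne l'accélération: a(t) = -12·t - 10. La dérivée de l'accélération donne le jerk: j(t) = -12. De l'équation du jerk j(t) = -12, nous substituons t = 2 pour obtenir j = -12.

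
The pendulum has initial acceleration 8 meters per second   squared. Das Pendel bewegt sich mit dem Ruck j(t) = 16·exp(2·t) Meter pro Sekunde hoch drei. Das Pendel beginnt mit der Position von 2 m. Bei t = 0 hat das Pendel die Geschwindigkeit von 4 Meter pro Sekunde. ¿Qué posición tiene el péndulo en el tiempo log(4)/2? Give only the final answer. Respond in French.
x(log(4)/2) = 8.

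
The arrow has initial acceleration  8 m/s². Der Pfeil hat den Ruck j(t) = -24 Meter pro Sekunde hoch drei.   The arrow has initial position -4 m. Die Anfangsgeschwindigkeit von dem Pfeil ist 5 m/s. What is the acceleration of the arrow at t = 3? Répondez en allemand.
Wir müssen unsere Gleichung für den Ruck j(t) = -24 1-mal integrieren. Mit ∫j(t)dt und Anwendung von a(0) = 8, finden wir a(t) = 8 - 24·t. Mit a(t) = 8 - 24·t und Einsetzen von t = 3, finden wir a = -64.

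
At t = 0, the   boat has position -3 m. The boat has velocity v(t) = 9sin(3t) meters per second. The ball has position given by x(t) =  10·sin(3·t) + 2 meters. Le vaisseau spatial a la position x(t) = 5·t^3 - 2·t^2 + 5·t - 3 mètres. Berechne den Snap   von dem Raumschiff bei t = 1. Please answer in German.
Um dies zu lösen, müssen wir 4 Ableitungen unserer Gleichung für die Position x(t) = 5·t^3 - 2·t^2 + 5·t - 3 nehmen. Durch Ableiten von der Position erhalten wir die Geschwindigkeit: v(t) = 15·t^2 - 4·t + 5. Die Ableitung von der Geschwindigkeit ergibt die Beschleunigung: a(t) = 30·t - 4. Durch Ableiten von der Beschleunigung erhalten wir den Ruck: j(t) = 30. Die Ableitung von dem Ruck ergibt den Snap: s(t) = 0. Aus der Gleichung für den Snap s(t) = 0, setzen wir t = 1 ein und erhalten s = 0.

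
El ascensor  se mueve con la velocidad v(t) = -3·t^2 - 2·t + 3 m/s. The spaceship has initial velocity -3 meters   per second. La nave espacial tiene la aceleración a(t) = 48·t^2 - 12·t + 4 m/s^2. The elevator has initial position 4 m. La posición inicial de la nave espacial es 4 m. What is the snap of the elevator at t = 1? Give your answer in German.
Um dies zu lösen, müssen wir 3 Ableitungen unserer Gleichung für die Geschwindigkeit v(t) = -3·t^2 - 2·t + 3 nehmen. Durch Ableiten von der Geschwindigkeit erhalten wir die Beschleunigung: a(t) = -6·t - 2. Durch Ableiten von der Beschleunigung erhalten wir den Ruck: j(t) = -6. Die Ableitung von dem Ruck ergibt den Snap: s(t) = 0. Wir haben den Snap s(t) = 0. Durch Einsetzen von t = 1: s(1) = 0.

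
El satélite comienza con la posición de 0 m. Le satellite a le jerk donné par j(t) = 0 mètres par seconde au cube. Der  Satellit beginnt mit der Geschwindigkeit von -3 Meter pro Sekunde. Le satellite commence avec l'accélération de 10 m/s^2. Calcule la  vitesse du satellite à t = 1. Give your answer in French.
En partant du jerk j(t) = 0, nous prenons 2 primitives. En prenant ∫j(t)dt et en appliquant a(0) = 10, nous trouvons a(t) = 10. En prenant ∫a(t)dt et en appliquant v(0) = -3, nous trouvons v(t) = 10·t - 3. En utilisant v(t) = 10·t - 3 et en substituant t = 1, nous trouvons v = 7.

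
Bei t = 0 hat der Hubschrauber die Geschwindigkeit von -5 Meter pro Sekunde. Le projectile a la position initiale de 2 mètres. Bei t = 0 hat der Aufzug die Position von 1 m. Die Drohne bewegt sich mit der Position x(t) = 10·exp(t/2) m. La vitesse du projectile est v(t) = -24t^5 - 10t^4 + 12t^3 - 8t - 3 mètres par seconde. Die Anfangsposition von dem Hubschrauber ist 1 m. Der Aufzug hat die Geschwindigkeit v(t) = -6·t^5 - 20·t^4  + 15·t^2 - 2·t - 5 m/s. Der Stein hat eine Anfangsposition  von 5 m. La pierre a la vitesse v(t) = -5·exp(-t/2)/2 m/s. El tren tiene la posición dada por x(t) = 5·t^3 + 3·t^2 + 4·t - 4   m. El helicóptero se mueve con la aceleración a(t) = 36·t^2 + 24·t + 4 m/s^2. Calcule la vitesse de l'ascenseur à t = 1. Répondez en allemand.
Wir haben die Geschwindigkeit v(t) = -6·t^5 - 20·t^4 + 15·t^2 - 2·t - 5. Durch Einsetzen von t = 1: v(1) = -18.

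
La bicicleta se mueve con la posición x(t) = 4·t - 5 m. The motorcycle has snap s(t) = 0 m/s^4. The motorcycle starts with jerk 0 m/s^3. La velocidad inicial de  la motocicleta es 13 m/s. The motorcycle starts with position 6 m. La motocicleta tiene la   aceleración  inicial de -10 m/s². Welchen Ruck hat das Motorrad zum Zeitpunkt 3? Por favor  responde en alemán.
Ausgehend von dem Snap s(t) = 0, nehmen wir 1 Stammfunktion. Durch Integration von dem Snap und Verwendung der Anfangsbedingung j(0) = 0, erhalten wir j(t) = 0. Mit j(t) = 0 und Einsetzen von t = 3, finden wir j = 0.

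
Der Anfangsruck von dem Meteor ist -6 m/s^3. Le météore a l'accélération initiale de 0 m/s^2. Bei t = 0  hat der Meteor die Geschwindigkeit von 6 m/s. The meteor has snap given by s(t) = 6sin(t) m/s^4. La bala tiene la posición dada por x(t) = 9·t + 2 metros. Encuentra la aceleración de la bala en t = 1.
Para resolver esto, necesitamos tomar 2 derivadas de nuestra ecuación de la posición x(t) = 9·t + 2. Tomando d/dt de x(t), encontramos v(t) = 9. Tomando d/dt de v(t), encontramos a(t) = 0. Tenemos la aceleración a(t) = 0. Sustituyendo t = 1: a(1) = 0.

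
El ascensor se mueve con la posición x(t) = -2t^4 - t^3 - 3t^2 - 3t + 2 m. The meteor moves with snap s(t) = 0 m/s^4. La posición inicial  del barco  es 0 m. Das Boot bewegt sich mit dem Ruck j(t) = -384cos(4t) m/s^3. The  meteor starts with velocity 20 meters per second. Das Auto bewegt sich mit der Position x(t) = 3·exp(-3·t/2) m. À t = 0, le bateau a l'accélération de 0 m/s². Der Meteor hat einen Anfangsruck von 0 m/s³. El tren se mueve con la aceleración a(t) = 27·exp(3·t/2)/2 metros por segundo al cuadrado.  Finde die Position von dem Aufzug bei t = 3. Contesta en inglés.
We have position x(t) = -2·t^4 - t^3 - 3·t^2 - 3·t + 2. Substituting t = 3: x(3) = -223.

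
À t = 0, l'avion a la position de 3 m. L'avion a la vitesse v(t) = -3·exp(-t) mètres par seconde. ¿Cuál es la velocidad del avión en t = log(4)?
De la ecuación de la velocidad v(t) = -3·exp(-t), sustituimos t = log(4) para obtener v = -3/4.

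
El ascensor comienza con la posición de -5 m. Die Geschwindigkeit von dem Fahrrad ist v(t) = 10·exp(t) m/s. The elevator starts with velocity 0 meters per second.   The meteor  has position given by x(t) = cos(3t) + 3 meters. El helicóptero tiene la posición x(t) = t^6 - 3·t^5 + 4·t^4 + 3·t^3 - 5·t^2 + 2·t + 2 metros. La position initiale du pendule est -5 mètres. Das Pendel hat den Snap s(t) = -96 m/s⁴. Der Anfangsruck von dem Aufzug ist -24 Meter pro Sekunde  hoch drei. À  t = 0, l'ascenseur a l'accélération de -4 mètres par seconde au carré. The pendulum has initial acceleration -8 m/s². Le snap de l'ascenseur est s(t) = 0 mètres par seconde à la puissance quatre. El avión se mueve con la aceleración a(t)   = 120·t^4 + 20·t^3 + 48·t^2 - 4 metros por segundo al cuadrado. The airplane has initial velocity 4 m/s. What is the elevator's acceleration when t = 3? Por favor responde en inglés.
We must find the antiderivative of our snap equation s(t) = 0 2 times. The integral of snap, with j(0) = -24, gives jerk: j(t) = -24. Finding the antiderivative of j(t) and using a(0) = -4: a(t) = -24·t - 4. We have acceleration a(t) = -24·t - 4. Substituting t = 3: a(3) = -76.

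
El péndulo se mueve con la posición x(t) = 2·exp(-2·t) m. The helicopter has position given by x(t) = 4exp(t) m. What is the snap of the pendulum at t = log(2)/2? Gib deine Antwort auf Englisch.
Starting from position x(t) = 2·exp(-2·t), we take 4 derivatives. The derivative of position gives velocity: v(t) = -4·exp(-2·t). The derivative of velocity gives acceleration: a(t) = 8·exp(-2·t). Differentiating acceleration, we get jerk: j(t) = -16·exp(-2·t). Differentiating jerk, we get snap: s(t) = 32·exp(-2·t). Using s(t) = 32·exp(-2·t) and substituting t = log(2)/2, we find s = 16.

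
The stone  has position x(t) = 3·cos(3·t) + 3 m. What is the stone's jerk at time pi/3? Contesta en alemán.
Wir müssen unsere Gleichung für die Position x(t) = 3·cos(3·t) + 3 3-mal ableiten. Mit d/dt von x(t) finden wir v(t) = -9·sin(3·t). Mit d/dt von v(t) finden wir a(t) = -27·cos(3·t). Mit d/dt von a(t) finden wir j(t) = 81·sin(3·t). Wir haben den Ruck j(t) = 81·sin(3·t). Durch Einsetzen von t = pi/3: j(pi/3) = 0.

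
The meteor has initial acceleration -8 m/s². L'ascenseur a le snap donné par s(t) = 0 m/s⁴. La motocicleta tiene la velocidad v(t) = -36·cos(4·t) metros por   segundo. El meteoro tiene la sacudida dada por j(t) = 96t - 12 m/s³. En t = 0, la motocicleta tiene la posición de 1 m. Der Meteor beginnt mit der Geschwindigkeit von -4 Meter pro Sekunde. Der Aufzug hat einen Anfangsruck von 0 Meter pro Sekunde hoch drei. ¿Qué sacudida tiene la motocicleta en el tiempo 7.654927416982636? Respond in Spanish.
Para resolver esto, necesitamos tomar 2 derivadas de nuestra ecuación de la velocidad v(t) = -36·cos(4·t). La derivada de la velocidad da la aceleración: a(t) = 144·sin(4·t). Derivando la aceleración, obtenemos la sacudida: j(t) = 576·cos(4·t). Tenemos la sacudida j(t) = 576·cos(4·t). Sustituyendo t = 7.654927416982636: j(7.654927416982636) = 402.863368332698.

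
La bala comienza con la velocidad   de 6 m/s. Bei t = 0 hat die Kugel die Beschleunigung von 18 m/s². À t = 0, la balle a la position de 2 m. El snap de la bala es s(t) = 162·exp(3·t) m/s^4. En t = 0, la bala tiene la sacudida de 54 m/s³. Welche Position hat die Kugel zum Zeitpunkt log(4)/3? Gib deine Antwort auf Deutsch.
Wir müssen unsere Gleichung für den Snap s(t) = 162·exp(3·t) 4-mal integrieren. Die Stammfunktion von dem Snap, mit j(0) = 54, ergibt den Ruck: j(t) = 54·exp(3·t). Durch Integration von dem Ruck und Verwendung der Anfangsbedingung a(0) = 18, erhalten wir a(t) = 18·exp(3·t). Das Integral von der Beschleunigung, mit v(0) = 6, ergibt die Geschwindigkeit: v(t) = 6·exp(3·t). Mit ∫v(t)dt und Anwendung von x(0) = 2, finden wir x(t) = 2·exp(3·t). Aus der Gleichung für die Position x(t) = 2·exp(3·t), setzen wir t = log(4)/3 ein und erhalten x = 8.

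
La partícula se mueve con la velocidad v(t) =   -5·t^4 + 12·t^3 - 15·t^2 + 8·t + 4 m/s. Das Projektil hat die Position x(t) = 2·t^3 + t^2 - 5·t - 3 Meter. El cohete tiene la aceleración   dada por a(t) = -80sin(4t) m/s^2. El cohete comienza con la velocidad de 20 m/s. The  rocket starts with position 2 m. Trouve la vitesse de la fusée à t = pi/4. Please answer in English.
To find the answer, we compute 1 antiderivative of a(t) = -80·sin(4·t). The integral of acceleration, with v(0) = 20, gives velocity: v(t) = 20·cos(4·t). Using v(t) = 20·cos(4·t) and substituting t = pi/4, we find v = -20.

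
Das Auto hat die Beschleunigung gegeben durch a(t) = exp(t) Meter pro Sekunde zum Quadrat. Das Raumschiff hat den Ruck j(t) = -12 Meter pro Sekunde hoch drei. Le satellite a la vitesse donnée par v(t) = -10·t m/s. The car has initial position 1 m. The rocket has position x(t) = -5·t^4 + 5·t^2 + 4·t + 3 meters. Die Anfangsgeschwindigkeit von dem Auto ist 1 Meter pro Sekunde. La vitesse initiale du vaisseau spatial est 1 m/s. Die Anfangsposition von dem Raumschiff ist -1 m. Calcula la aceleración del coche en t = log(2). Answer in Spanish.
Usando a(t) = exp(t) y sustituyendo t = log(2), encontramos a = 2.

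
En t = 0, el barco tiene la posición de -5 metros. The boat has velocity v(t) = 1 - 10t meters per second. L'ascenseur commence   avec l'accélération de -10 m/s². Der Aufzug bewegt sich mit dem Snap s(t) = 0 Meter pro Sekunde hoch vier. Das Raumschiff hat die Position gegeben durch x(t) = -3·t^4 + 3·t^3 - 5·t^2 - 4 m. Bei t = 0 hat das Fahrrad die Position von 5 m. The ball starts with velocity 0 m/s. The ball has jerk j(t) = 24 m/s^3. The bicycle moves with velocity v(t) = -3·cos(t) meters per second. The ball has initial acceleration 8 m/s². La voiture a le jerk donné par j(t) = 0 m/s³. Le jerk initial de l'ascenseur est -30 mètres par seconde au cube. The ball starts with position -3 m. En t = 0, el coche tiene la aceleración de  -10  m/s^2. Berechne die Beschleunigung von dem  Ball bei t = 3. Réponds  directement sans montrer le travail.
Die Antwort ist 80.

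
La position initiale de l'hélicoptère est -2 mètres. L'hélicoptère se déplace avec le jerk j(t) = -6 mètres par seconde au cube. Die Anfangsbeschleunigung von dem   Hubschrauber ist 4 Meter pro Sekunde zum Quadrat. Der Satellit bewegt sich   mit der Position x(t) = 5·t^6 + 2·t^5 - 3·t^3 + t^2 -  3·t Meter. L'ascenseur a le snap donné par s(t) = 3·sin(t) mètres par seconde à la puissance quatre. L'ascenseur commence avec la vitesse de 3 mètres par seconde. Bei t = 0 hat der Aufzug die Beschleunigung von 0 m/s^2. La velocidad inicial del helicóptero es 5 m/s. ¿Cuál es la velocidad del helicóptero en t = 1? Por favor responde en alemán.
Wir müssen die Stammfunktion unserer Gleichung für den Ruck j(t) = -6 2-mal finden. Durch Integration von dem Ruck und Verwendung der Anfangsbedingung a(0) = 4, erhalten wir a(t) = 4 - 6·t. Durch Integration von der Beschleunigung und Verwendung der Anfangsbedingung v(0) = 5, erhalten wir v(t) = -3·t^2 + 4·t + 5. Aus der Gleichung für die Geschwindigkeit v(t) = -3·t^2 + 4·t + 5, setzen wir t = 1 ein und erhalten v = 6.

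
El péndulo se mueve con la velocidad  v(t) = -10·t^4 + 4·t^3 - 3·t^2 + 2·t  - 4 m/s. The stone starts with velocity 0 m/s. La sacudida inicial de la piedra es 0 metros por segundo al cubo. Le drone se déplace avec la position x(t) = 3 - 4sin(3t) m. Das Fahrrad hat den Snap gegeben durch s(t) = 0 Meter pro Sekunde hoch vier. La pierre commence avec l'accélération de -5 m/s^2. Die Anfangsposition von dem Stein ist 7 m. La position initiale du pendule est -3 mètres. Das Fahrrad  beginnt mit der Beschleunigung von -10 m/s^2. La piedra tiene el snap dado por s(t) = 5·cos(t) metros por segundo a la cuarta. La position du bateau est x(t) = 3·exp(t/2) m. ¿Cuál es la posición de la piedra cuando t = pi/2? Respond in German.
Um dies zu lösen, müssen wir 4 Integrale unserer Gleichung für den Snap s(t) = 5·cos(t) finden. Das Integral von dem Snap ist der Ruck. Mit j(0) = 0 erhalten wir j(t) = 5·sin(t). Mit ∫j(t)dt und Anwendung von a(0) = -5, finden wir a(t) = -5·cos(t). Die Stammfunktion von der Beschleunigung ist die Geschwindigkeit. Mit v(0) = 0 erhalten wir v(t) = -5·sin(t). Mit ∫v(t)dt und Anwendung von x(0) = 7, finden wir x(t) = 5·cos(t) + 2. Aus der Gleichung für die Position x(t) = 5·cos(t) + 2, setzen wir t = pi/2 ein und erhalten x = 2.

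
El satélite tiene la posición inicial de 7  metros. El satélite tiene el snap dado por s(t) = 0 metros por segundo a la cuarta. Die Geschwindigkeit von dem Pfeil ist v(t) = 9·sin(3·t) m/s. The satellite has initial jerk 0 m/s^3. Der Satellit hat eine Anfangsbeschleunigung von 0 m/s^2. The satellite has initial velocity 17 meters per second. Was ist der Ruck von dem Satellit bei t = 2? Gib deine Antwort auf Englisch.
We need to integrate our snap equation s(t) = 0 1 time. Integrating snap and using the initial condition j(0) = 0, we get j(t) = 0. From the given jerk equation j(t) = 0, we substitute t = 2 to get j = 0.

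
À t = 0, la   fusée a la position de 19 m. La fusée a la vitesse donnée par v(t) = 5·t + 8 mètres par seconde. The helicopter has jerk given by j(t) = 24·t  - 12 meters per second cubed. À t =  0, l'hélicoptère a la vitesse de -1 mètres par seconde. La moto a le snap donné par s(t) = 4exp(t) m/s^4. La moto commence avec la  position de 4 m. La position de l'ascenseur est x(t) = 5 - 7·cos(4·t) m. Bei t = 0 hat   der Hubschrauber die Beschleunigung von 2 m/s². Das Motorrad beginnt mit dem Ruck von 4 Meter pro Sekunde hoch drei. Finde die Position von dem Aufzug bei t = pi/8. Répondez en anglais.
Using x(t) = 5 - 7·cos(4·t) and substituting t = pi/8, we find x = 5.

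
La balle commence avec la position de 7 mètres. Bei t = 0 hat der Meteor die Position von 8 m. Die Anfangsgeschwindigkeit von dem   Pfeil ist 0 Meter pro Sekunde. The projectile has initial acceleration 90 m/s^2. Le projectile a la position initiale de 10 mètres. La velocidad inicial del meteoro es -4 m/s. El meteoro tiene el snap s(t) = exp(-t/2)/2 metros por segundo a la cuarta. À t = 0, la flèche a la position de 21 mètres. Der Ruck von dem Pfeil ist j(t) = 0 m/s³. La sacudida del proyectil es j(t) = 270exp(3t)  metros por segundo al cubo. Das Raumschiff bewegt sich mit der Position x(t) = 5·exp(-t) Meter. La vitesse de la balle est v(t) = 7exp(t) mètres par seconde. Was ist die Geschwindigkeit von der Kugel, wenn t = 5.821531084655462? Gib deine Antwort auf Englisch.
We have velocity v(t) = 7·exp(t). Substituting t = 5.821531084655462: v(5.821531084655462) = 2362.41867078496.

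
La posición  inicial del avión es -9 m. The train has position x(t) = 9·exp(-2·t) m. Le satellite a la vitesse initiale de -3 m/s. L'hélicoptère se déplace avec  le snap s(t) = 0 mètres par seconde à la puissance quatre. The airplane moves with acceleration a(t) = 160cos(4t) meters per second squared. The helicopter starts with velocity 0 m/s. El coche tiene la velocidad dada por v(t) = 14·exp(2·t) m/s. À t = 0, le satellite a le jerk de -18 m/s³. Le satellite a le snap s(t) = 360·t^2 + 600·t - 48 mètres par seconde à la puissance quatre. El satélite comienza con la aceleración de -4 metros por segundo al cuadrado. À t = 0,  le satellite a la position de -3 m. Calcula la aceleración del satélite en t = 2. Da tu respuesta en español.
Debemos encontrar la antiderivada de nuestra ecuación del snap s(t) = 360·t^2 + 600·t - 48 2 veces. La antiderivada del snap es la sacudida. Usando j(0) = -18, obtenemos j(t) = 120·t^3 + 300·t^2 - 48·t - 18. Integrando la sacudida y usando la condición inicial a(0) = -4, obtenemos a(t) = 30·t^4 + 100·t^3 - 24·t^2 - 18·t - 4. Tenemos la aceleración a(t) = 30·t^4 + 100·t^3 - 24·t^2 - 18·t - 4. Sustituyendo t = 2: a(2) = 1144.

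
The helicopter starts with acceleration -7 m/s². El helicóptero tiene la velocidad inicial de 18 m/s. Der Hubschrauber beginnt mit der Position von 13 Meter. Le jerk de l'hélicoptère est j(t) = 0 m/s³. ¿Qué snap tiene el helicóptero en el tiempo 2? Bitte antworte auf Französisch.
Pour résoudre ceci, nous devons prendre 1 dérivée de notre équation du jerk j(t) = 0. En prenant d/dt de j(t), nous trouvons s(t) = 0. Nous avons le snap s(t) = 0. En substituant t = 2: s(2) = 0.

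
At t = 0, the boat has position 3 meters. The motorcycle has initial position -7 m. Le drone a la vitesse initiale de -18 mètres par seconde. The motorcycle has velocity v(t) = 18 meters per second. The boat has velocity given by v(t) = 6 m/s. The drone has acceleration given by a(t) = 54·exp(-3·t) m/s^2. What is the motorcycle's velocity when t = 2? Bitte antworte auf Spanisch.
De la ecuación de la velocidad v(t) = 18, sustituimos t = 2 para obtener v = 18.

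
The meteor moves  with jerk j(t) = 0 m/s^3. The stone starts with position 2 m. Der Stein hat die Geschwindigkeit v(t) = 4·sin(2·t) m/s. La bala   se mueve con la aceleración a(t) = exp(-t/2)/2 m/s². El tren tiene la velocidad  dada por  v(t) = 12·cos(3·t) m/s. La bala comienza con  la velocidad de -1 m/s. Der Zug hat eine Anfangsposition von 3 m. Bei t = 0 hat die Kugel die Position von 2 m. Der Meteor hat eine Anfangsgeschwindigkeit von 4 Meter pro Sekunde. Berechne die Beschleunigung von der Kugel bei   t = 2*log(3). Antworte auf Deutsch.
Mit a(t) = exp(-t/2)/2 und Einsetzen von t = 2*log(3), finden wir a = 1/6.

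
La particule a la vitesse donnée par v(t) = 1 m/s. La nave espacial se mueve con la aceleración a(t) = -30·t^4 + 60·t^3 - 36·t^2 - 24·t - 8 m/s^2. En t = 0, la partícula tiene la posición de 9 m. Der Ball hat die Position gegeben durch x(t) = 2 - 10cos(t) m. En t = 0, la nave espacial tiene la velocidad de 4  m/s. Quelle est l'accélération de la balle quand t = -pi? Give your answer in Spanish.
Debemos derivar nuestra ecuación de la posición x(t) = 2 - 10·cos(t) 2 veces. Derivando la posición, obtenemos la velocidad: v(t) = 10·sin(t). La derivada de la velocidad da la aceleración: a(t) = 10·cos(t). Usando a(t) = 10·cos(t) y sustituyendo t = -pi, encontramos a = -10.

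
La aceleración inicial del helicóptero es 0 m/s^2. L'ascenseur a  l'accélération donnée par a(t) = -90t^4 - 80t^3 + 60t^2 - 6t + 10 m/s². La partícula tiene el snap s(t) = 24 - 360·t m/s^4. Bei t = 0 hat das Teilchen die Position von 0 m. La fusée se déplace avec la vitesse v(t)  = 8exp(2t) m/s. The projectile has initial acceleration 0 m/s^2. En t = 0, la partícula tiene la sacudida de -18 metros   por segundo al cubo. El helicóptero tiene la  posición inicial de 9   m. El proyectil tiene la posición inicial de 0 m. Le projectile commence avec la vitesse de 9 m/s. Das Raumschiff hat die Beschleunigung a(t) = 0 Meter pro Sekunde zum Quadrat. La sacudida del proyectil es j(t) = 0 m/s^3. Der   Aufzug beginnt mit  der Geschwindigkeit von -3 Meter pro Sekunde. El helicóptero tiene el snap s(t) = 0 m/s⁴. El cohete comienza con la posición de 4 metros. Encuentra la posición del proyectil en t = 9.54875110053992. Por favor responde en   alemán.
Ausgehend von dem Ruck j(t) = 0, nehmen wir 3 Stammfunktionen. Das Integral von dem Ruck ist die Beschleunigung. Mit a(0) = 0 erhalten wir a(t) = 0. Das Integral von der Beschleunigung ist die Geschwindigkeit. Mit v(0) = 9 erhalten wir v(t) = 9. Mit ∫v(t)dt und Anwendung von x(0) = 0, finden wir x(t) = 9·t. Wir haben die Position x(t) = 9·t. Durch Einsetzen von t = 9.54875110053992: x(9.54875110053992) = 85.9387599048593.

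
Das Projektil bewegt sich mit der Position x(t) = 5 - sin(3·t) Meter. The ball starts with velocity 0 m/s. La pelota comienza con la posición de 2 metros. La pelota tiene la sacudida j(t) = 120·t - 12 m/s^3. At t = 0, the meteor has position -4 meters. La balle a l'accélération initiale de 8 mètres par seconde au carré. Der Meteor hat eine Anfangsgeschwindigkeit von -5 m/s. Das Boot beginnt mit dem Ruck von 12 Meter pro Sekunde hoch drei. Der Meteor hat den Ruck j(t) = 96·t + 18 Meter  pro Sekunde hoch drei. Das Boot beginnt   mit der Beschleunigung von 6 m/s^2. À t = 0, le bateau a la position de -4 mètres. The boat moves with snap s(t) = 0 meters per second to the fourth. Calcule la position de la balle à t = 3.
Pour résoudre ceci, nous devons prendre 3 primitives de notre équation du jerk j(t) = 120·t - 12. L'intégrale du jerk est l'accélération. En utilisant a(0) = 8, nous obtenons a(t) = 60·t^2 - 12·t + 8. L'intégrale de l'accélération, avec v(0) = 0, donne la vitesse: v(t) = 2·t·(10·t^2 - 3·t + 4). La primitive de la vitesse est la position. En utilisant x(0) = 2, nous obtenons x(t) = 5·t^4 - 2·t^3 + 4·t^2 + 2. De l'équation de la position x(t) = 5·t^4 - 2·t^3 + 4·t^2 + 2, nous substituons t = 3 pour obtenir x = 389.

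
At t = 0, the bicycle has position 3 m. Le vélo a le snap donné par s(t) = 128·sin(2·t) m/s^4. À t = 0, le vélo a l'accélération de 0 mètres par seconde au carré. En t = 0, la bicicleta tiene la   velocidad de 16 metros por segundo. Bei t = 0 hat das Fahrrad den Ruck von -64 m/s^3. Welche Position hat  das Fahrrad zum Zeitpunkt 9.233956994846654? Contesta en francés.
Pour résoudre ceci, nous devons prendre 4 primitives de notre équation du snap s(t) = 128·sin(2·t). La primitive du snap est le jerk. En utilisant j(0) = -64, nous obtenons j(t) = -64·cos(2·t). En intégrant le jerk et en utilisant la condition initiale a(0) = 0, nous obtenons a(t) = -32·sin(2·t). L'intégrale de l'accélération est la vitesse. En utilisant v(0) = 16, nous obtenons v(t) = 16·cos(2·t). En prenant ∫v(t)dt et en appliquant x(0) = 3, nous trouvons x(t) = 8·sin(2·t) + 3. En utilisant x(t) = 8·sin(2·t) + 3 et en substituant t = 9.233956994846654, nous trouvons x = 0.0204418177826948.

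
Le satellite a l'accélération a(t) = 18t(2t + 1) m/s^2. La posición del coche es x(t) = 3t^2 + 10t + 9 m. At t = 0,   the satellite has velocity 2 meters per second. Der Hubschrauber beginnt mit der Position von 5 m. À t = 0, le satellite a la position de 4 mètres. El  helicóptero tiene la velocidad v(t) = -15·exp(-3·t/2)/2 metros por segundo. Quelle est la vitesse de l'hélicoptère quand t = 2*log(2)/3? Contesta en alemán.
Mit v(t) = -15·exp(-3·t/2)/2 und Einsetzen von t = 2*log(2)/3, finden wir v = -15/4.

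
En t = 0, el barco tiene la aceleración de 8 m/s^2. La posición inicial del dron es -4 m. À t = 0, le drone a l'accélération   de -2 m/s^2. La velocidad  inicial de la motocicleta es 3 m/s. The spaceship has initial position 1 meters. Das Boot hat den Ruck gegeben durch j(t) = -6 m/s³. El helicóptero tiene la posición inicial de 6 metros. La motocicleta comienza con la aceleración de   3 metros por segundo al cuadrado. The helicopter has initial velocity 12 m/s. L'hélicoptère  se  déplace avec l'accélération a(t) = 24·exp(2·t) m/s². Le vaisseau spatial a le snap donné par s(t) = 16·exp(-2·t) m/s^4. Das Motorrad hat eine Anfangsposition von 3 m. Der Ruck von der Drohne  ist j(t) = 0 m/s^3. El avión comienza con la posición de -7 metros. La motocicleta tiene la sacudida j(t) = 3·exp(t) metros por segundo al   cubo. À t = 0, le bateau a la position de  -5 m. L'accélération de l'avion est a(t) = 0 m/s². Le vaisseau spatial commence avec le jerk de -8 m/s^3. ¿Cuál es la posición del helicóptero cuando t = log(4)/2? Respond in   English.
Starting from acceleration a(t) = 24·exp(2·t), we take 2 antiderivatives. The antiderivative of acceleration, with v(0) = 12, gives velocity: v(t) = 12·exp(2·t). The antiderivative of velocity is position. Using x(0) = 6, we get x(t) = 6·exp(2·t). From the given position equation x(t) = 6·exp(2·t), we substitute t = log(4)/2 to get x = 24.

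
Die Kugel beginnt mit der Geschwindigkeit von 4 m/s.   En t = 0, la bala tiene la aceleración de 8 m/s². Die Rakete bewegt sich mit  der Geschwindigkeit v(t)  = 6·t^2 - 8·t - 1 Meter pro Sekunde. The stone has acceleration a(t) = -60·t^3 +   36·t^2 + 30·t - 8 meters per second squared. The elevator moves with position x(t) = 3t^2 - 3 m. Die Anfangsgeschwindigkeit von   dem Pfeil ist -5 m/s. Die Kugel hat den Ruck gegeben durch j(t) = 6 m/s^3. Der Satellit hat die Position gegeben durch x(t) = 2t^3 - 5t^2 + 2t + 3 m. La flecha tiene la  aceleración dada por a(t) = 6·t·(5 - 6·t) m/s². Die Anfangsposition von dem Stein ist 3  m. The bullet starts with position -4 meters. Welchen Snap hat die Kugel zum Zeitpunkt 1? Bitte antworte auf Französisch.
En partant du jerk j(t) = 6, nous prenons 1 dérivée. En prenant d/dt de j(t), nous trouvons s(t) = 0. Nous avons le snap s(t) = 0. En substituant t = 1: s(1) = 0.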